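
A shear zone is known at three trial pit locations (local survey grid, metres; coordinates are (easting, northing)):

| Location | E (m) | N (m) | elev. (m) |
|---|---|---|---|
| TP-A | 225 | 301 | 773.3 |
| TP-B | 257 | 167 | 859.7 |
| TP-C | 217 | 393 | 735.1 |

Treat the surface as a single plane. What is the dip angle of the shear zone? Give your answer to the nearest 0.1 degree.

57.0°

Let the plane be z = a·E + b·N + c.
TP-B−TP-A: 32a − 134b = 86.4;  TP-C−TP-A: −8a + 92b = −38.2.
Solving gives a = 1.51175, b = −0.28376.
Gradient magnitude |∇z| = √(a² + b²) = √(2.28539 + 0.08052) = 1.53815.
True dip = arctan(1.53815) = 57.0°, dipping toward W (azimuth ≈ 281°).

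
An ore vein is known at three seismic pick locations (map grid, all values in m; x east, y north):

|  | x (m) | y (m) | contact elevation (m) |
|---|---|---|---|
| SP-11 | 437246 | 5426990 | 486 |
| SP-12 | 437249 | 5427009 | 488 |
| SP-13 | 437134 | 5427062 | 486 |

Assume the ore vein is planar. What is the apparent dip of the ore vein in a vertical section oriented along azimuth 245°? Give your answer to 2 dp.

Two edge vectors: SP-11→SP-12 = (3, 19, 2), SP-11→SP-13 = (-112, 72, 0).
Normal n = (SP-11→SP-12) × (SP-11→SP-13) = (-144, -224, 2344).
So ∂z/∂x = −n_x/n_z = 0.06143 and ∂z/∂y = −n_y/n_z = 0.09556.
Unit vector along 245° is (sin 245°, cos 245°) = (-0.9063, -0.4226).
Slope in that direction = a·(-0.9063) + b·(-0.4226) = −0.09606.
Apparent dip = arctan|0.09606| = 5.49° (true dip is 6.5°, so apparent ≤ true as expected).

5.49°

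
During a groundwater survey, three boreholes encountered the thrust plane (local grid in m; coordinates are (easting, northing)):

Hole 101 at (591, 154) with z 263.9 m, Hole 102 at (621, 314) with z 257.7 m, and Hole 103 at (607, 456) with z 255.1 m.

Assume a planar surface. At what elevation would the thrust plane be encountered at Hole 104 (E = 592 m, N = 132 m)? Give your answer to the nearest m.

264 m

Two edge vectors: Hole 101→Hole 102 = (30, 160, -6.2), Hole 101→Hole 103 = (16, 302, -8.8).
Normal n = (Hole 101→Hole 102) × (Hole 101→Hole 103) = (464.4, 164.8, 6500).
So ∂z/∂E = −n_x/n_z = −0.07145 and ∂z/∂N = −n_y/n_z = −0.02535.
Intercept c from Hole 101: 263.9 + 42.22 + 3.90 = 310.03.
At (592, 132): z = −42.3 − 3.3 + 310.03 = 264.4 m.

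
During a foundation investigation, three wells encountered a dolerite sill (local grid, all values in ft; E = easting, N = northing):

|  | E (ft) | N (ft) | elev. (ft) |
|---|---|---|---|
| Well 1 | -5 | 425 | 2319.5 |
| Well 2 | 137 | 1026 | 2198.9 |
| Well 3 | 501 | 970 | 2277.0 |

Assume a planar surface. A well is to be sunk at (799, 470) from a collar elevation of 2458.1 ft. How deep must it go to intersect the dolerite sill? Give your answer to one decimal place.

7.0 ft

Let the plane be z = a·E + b·N + c.
Well 2−Well 1: 142a + 601b = −120.6;  Well 3−Well 1: 506a + 545b = −42.5.
Solving gives a = 0.177246, b = −0.242544.
Then c = 2319.5 − a·-5 − b·425 = 2423.47.
At (799, 470): z_contact = 141.62 − 114.00 + 2423.47 = 2451.09 ft.
Depth below ground = 2458.1 − 2451.09 = 7.0 ft.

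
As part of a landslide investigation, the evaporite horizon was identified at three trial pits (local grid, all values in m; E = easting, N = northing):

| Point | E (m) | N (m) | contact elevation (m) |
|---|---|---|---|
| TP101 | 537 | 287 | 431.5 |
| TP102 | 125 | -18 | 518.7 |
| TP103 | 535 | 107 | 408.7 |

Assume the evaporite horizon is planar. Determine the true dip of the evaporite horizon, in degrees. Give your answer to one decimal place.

Let the plane be z = a·E + b·N + c.
TP102−TP101: −412a − 305b = 87.2;  TP103−TP101: −2a − 180b = −22.8.
Solving gives a = −0.30795, b = 0.13009.
Gradient magnitude |∇z| = √(a² + b²) = √(0.09484 + 0.01692) = 0.33430.
True dip = arctan(0.33430) = 18.5°, dipping toward ESE (azimuth ≈ 113°).

18.5°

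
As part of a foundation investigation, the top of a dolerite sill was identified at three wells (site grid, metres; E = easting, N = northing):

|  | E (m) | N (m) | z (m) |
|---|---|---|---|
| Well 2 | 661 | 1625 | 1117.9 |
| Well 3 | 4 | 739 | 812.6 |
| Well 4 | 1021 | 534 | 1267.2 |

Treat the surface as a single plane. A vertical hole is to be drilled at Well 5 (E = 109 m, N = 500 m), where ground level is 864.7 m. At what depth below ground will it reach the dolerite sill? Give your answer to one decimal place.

Two edge vectors: Well 2→Well 3 = (-657, -886, -305.3), Well 2→Well 4 = (360, -1091, 149.3).
Normal n = (Well 2→Well 3) × (Well 2→Well 4) = (-465362.1, -11817.9, 1035747).
So ∂z/∂E = −n_x/n_z = 0.449301 and ∂z/∂N = −n_y/n_z = 0.011410.
Intercept c from Well 2: 1117.9 − 296.99 − 18.54 = 802.37.
At (109, 500): z_contact = 48.97 + 5.71 + 802.37 = 857.05 m.
Depth below ground = 864.7 − 857.05 = 7.7 m.

7.7 m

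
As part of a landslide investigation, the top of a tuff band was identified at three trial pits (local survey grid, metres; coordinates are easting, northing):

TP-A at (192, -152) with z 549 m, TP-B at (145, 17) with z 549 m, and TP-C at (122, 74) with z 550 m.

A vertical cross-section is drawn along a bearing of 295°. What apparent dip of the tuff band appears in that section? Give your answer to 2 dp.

6.30°

Let the plane be z = a·easting + b·northing + c.
TP-B−TP-A: −47a + 169b = 0;  TP-C−TP-A: −70a + 226b = 1.
Solving gives a = −0.13990, b = −0.03891.
Unit vector along 295° is (sin 295°, cos 295°) = (-0.9063, 0.4226).
Slope in that direction = a·(-0.9063) + b·(0.4226) = 0.11035.
Apparent dip = arctan|0.11035| = 6.30° (true dip is 8.3°, so apparent ≤ true as expected).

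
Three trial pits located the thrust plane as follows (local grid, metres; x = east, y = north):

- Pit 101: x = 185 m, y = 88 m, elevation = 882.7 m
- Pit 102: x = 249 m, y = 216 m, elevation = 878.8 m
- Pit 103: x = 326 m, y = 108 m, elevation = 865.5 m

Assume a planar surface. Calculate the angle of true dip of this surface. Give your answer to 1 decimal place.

7.5°

Two edge vectors: Pit 101→Pit 102 = (64, 128, -3.9), Pit 101→Pit 103 = (141, 20, -17.2).
Normal n = (Pit 101→Pit 102) × (Pit 101→Pit 103) = (-2123.6, 550.9, -16768).
So ∂z/∂x = −n_x/n_z = −0.12665 and ∂z/∂y = −n_y/n_z = 0.03285.
Gradient magnitude |∇z| = √(a² + b²) = √(0.01604 + 0.00108) = 0.13084.
True dip = arctan(0.13084) = 7.5°, dipping toward ESE (azimuth ≈ 105°).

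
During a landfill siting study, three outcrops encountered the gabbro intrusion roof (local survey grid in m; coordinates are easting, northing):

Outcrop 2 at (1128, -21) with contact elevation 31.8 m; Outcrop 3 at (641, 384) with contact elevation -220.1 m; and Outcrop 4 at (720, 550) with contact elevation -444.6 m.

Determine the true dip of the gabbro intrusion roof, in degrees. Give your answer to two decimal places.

Two edge vectors: Outcrop 2→Outcrop 3 = (-487, 405, -251.9), Outcrop 2→Outcrop 4 = (-408, 571, -476.4).
Normal n = (Outcrop 2→Outcrop 3) × (Outcrop 2→Outcrop 4) = (-49107.1, -129231.6, -112837).
So ∂z/∂easting = −n_x/n_z = −0.43520 and ∂z/∂northing = −n_y/n_z = −1.14529.
Gradient magnitude |∇z| = √(a² + b²) = √(0.18940 + 1.31170) = 1.22519.
True dip = arctan(1.22519) = 50.78°, dipping toward NNE (azimuth ≈ 021°).

50.78°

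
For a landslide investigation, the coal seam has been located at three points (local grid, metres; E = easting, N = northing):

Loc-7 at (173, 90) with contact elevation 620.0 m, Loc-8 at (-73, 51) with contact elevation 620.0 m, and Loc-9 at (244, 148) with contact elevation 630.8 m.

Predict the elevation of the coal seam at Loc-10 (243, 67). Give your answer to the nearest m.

612 m

Let the plane be z = a·E + b·N + c.
Loc-8−Loc-7: −246a − 39b = 0;  Loc-9−Loc-7: 71a + 58b = 10.8.
Solving gives a = −0.03663, b = 0.23105.
Then c = 620 − a·173 − b·90 = 605.54.
At (243, 67): z = −8.9 + 15.5 + 605.54 = 612.1 m.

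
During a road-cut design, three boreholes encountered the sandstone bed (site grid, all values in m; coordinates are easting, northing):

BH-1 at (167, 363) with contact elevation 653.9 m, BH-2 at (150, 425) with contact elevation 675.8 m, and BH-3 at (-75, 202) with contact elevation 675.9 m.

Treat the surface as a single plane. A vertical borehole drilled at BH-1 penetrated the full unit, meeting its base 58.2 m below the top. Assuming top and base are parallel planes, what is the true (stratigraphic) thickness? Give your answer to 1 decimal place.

54.2 m

Two edge vectors: BH-1→BH-2 = (-17, 62, 21.9), BH-1→BH-3 = (-242, -161, 22).
Normal n = (BH-1→BH-2) × (BH-1→BH-3) = (4889.9, -4925.8, 17741).
So ∂z/∂easting = −n_x/n_z = −0.27563 and ∂z/∂northing = −n_y/n_z = 0.27765.
|∇z| = √(a²+b²) = 0.39123, so dip δ = arctan(0.39123) = 21.37°.
True thickness = vertical thickness × cos δ = 58.2 × cos 21.37° = 54.2 m.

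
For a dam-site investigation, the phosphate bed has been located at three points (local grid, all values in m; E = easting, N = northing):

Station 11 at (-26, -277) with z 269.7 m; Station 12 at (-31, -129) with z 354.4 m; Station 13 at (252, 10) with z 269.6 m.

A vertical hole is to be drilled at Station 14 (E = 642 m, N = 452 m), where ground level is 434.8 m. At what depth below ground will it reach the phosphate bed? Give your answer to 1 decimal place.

Let the plane be z = a·E + b·N + c.
Station 12−Station 11: −5a + 148b = 84.7;  Station 13−Station 11: 278a + 287b = −0.1.
Solving gives a = −0.57126, b = 0.55300.
Then c = 269.7 − a·-26 − b·-277 = 408.03.
At (642, 452): z_contact = −366.75 + 249.96 + 408.03 = 291.23 m.
Depth below ground = 434.8 − 291.23 = 143.6 m.

143.6 m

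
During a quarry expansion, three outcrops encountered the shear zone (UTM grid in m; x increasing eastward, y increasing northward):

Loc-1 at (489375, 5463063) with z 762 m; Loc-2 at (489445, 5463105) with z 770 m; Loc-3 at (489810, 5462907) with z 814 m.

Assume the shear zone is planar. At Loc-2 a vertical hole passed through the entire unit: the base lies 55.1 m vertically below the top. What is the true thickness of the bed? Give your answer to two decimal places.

Two edge vectors: Loc-1→Loc-2 = (70, 42, 8), Loc-1→Loc-3 = (435, -156, 52).
Normal n = (Loc-1→Loc-2) × (Loc-1→Loc-3) = (3432, -160, -29190).
So ∂z/∂x = −n_x/n_z = 0.11757 and ∂z/∂y = −n_y/n_z = −0.00548.
|∇z| = √(a²+b²) = 0.11770, so dip δ = arctan(0.11770) = 6.71°.
True thickness = vertical thickness × cos δ = 55.1 × cos 6.71° = 54.72 m.

54.72 m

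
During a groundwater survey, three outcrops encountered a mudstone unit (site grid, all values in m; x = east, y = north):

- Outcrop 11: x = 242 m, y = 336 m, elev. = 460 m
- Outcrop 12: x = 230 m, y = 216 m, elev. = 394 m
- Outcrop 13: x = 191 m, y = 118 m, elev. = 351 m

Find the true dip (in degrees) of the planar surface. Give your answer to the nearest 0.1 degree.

34.8°

Let the plane be z = a·x + b·y + c.
Outcrop 12−Outcrop 11: −12a − 120b = −66;  Outcrop 13−Outcrop 11: −51a − 218b = −109.
Solving gives a = −0.37329, b = 0.58733.
Gradient magnitude |∇z| = √(a² + b²) = √(0.13934 + 0.34496) = 0.69592.
True dip = arctan(0.69592) = 34.8°, dipping toward SSE (azimuth ≈ 148°).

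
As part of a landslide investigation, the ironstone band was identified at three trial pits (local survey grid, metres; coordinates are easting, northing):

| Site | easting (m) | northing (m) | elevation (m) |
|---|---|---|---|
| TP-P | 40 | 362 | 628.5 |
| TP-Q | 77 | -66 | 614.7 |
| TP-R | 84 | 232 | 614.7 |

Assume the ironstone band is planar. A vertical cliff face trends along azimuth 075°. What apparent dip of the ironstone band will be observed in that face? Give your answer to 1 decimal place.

15.7°

Two edge vectors: TP-P→TP-Q = (37, -428, -13.8), TP-P→TP-R = (44, -130, -13.8).
Normal n = (TP-P→TP-Q) × (TP-P→TP-R) = (4112.4, -96.6, 14022).
So ∂z/∂easting = −n_x/n_z = −0.29328 and ∂z/∂northing = −n_y/n_z = 0.00689.
Unit vector along 075° is (sin 75°, cos 75°) = (0.9659, 0.2588).
Slope in that direction = a·(0.9659) + b·(0.2588) = −0.28151.
Apparent dip = arctan|0.28151| = 15.7° (true dip is 16.3°, so apparent ≤ true as expected).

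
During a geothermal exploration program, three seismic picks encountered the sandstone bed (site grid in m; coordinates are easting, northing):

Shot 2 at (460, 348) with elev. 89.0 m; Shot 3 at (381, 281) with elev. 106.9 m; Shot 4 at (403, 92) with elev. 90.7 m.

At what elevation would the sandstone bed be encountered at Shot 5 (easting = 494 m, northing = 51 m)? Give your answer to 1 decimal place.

Let the plane be z = a·easting + b·northing + c.
Shot 3−Shot 2: −79a − 67b = 17.9;  Shot 4−Shot 2: −57a − 256b = 1.7.
Solving gives a = −0.27239, b = 0.05401.
Then c = 89 − a·460 − b·348 = 195.50.
At (494, 51): z = −134.6 + 2.8 + 195.50 = 63.7 m.

63.7 m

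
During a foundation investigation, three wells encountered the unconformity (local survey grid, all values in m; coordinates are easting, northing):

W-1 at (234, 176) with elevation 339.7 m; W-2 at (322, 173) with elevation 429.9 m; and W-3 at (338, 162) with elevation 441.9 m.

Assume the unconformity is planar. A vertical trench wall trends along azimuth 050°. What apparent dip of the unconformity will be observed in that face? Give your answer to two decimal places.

46.85°

Let the plane be z = a·easting + b·northing + c.
W-2−W-1: 88a − 3b = 90.2;  W-3−W-1: 104a − 14b = 102.2.
Solving gives a = 1.03935, b = 0.42087.
Unit vector along 050° is (sin 50°, cos 50°) = (0.7660, 0.6428).
Slope in that direction = a·(0.7660) + b·(0.6428) = 1.06672.
Apparent dip = arctan|1.06672| = 46.85° (true dip is 48.3°, so apparent ≤ true as expected).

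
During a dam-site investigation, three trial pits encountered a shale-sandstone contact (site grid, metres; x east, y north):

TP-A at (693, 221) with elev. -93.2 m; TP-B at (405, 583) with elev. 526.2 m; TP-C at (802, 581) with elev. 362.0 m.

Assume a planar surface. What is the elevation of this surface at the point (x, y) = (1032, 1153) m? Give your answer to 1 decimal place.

1062.2 m

Two edge vectors: TP-A→TP-B = (-288, 362, 619.4), TP-A→TP-C = (109, 360, 455.2).
Normal n = (TP-A→TP-B) × (TP-A→TP-C) = (-58201.6, 198612.2, -143138).
So ∂z/∂x = −n_x/n_z = −0.406612 and ∂z/∂y = −n_y/n_z = 1.387557.
Intercept c from TP-A: -93.2 + 281.78 − 306.65 = −118.07.
At (1032, 1153): z = −419.6 + 1599.9 − 118.07 = 1062.2 m.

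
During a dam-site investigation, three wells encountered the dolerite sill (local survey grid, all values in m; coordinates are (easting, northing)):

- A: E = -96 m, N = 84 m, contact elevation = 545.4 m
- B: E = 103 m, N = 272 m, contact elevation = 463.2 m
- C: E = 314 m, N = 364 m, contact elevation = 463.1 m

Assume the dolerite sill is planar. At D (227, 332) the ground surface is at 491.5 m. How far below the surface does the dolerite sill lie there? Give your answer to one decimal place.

33.2 m

Let the plane be z = a·E + b·N + c.
B−A: 199a + 188b = −82.2;  C−A: 410a + 280b = −82.3.
Solving gives a = 0.35316, b = −0.81106.
Then c = 545.4 − a·-96 − b·84 = 647.43.
At (227, 332): z_contact = 80.17 − 269.27 + 647.43 = 458.33 m.
Depth below ground = 491.5 − 458.33 = 33.2 m.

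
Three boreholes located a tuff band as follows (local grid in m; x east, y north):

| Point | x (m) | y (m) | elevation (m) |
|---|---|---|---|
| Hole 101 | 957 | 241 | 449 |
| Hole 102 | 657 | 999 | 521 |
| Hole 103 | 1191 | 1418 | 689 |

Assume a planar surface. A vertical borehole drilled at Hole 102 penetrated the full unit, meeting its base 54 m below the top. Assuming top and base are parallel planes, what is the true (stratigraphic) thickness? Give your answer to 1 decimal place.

52.4 m

Two edge vectors: Hole 101→Hole 102 = (-300, 758, 72), Hole 101→Hole 103 = (234, 1177, 240).
Normal n = (Hole 101→Hole 102) × (Hole 101→Hole 103) = (97176, 88848, -530472).
So ∂z/∂x = −n_x/n_z = 0.18319 and ∂z/∂y = −n_y/n_z = 0.16749.
|∇z| = √(a²+b²) = 0.24821, so dip δ = arctan(0.24821) = 13.94°.
True thickness = vertical thickness × cos δ = 54 × cos 13.94° = 52.4 m.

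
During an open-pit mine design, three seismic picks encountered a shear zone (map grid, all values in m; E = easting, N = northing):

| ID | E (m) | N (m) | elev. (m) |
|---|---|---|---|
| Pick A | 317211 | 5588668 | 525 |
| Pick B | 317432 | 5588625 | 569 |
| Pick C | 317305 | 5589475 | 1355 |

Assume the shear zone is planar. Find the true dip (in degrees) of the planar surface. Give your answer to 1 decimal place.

46.6°

Let the plane be z = a·E + b·N + c.
Pick B−Pick A: 221a − 43b = 44;  Pick C−Pick A: 94a + 807b = 830.
Solving gives a = 0.39036, b = 0.98303.
Gradient magnitude |∇z| = √(a² + b²) = √(0.15238 + 0.96635) = 1.05770.
True dip = arctan(1.05770) = 46.6°, dipping toward SSW (azimuth ≈ 202°).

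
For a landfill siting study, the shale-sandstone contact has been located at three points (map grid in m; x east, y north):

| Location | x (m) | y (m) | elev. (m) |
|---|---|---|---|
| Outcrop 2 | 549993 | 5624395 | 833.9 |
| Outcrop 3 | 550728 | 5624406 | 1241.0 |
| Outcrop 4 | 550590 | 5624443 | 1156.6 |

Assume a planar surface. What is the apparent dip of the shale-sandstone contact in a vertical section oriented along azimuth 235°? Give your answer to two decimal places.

Two edge vectors: Outcrop 2→Outcrop 3 = (735, 11, 407.1), Outcrop 2→Outcrop 4 = (597, 48, 322.7).
Normal n = (Outcrop 2→Outcrop 3) × (Outcrop 2→Outcrop 4) = (-15991.1, 5854.2, 28713).
So ∂z/∂x = −n_x/n_z = 0.55693 and ∂z/∂y = −n_y/n_z = −0.20389.
Unit vector along 235° is (sin 235°, cos 235°) = (-0.8192, -0.5736).
Slope in that direction = a·(-0.8192) + b·(-0.5736) = −0.33926.
Apparent dip = arctan|0.33926| = 18.74° (true dip is 30.7°, so apparent ≤ true as expected).

18.74°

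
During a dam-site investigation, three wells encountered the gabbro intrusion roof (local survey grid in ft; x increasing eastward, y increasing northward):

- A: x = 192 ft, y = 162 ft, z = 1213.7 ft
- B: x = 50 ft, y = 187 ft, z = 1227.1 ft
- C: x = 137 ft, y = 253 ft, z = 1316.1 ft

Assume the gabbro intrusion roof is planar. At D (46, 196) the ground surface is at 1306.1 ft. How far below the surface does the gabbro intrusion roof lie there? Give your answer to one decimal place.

68.7 ft

Two edge vectors: A→B = (-142, 25, 13.4), A→C = (-55, 91, 102.4).
Normal n = (A→B) × (A→C) = (1340.6, 13803.8, -11547).
So ∂z/∂x = −n_x/n_z = 0.11610 and ∂z/∂y = −n_y/n_z = 1.19544.
Intercept c from A: 1213.7 − 22.29 − 193.66 = 997.75.
At (46, 196): z_contact = 5.34 + 234.31 + 997.75 = 1237.39 ft.
Depth below ground = 1306.1 − 1237.39 = 68.7 ft.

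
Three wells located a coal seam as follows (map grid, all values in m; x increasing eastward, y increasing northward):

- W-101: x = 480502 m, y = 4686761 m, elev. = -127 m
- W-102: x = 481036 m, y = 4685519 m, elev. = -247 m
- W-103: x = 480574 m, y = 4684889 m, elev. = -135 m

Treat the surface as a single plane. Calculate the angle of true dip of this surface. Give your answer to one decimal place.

Two edge vectors: W-101→W-102 = (534, -1242, -120), W-101→W-103 = (72, -1872, -8).
Normal n = (W-101→W-102) × (W-101→W-103) = (-214704, -4368, -910224).
So ∂z/∂x = −n_x/n_z = −0.23588 and ∂z/∂y = −n_y/n_z = −0.00480.
Gradient magnitude |∇z| = √(a² + b²) = √(0.05564 + 0.00002) = 0.23593.
True dip = arctan(0.23593) = 13.3°, dipping toward E (azimuth ≈ 089°).

13.3°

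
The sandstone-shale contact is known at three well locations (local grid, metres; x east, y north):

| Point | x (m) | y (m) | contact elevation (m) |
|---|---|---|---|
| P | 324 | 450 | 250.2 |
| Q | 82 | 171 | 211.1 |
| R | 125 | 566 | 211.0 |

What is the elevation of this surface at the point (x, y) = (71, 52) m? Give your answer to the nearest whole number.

211 m

Two edge vectors: P→Q = (-242, -279, -39.1), P→R = (-199, 116, -39.2).
Normal n = (P→Q) × (P→R) = (15472.4, -1705.5, -83593).
So ∂z/∂x = −n_x/n_z = 0.18509 and ∂z/∂y = −n_y/n_z = −0.02040.
Intercept c from P: 250.2 − 59.97 + 9.18 = 199.41.
At (71, 52): z = 13.1 − 1.1 + 199.41 = 211.5 m.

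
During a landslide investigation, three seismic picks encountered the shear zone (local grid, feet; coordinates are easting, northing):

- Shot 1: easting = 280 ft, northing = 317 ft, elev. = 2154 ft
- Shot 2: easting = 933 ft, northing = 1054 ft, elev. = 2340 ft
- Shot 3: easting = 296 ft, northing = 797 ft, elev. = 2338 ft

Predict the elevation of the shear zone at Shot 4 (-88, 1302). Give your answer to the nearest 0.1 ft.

Two edge vectors: Shot 1→Shot 2 = (653, 737, 186), Shot 1→Shot 3 = (16, 480, 184).
Normal n = (Shot 1→Shot 2) × (Shot 1→Shot 3) = (46328, -117176, 301648).
So ∂z/∂easting = −n_x/n_z = −0.153583 and ∂z/∂northing = −n_y/n_z = 0.388453.
Intercept c from Shot 1: 2154 + 43.00 − 123.14 = 2073.86.
At (-88, 1302): z = 13.5 + 505.8 + 2073.86 = 2593.1 ft.

2593.1 ft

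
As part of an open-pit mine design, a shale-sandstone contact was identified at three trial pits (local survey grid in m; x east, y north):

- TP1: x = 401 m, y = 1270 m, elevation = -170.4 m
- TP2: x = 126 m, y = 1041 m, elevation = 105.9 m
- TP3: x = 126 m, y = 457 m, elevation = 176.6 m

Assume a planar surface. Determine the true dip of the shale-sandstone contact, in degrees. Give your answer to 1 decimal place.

Let the plane be z = a·x + b·y + c.
TP2−TP1: −275a − 229b = 276.3;  TP3−TP1: −275a − 813b = 347.
Solving gives a = −0.90392, b = −0.12106.
Gradient magnitude |∇z| = √(a² + b²) = √(0.81706 + 0.01466) = 0.91199.
True dip = arctan(0.91199) = 42.4°, dipping toward E (azimuth ≈ 082°).

42.4°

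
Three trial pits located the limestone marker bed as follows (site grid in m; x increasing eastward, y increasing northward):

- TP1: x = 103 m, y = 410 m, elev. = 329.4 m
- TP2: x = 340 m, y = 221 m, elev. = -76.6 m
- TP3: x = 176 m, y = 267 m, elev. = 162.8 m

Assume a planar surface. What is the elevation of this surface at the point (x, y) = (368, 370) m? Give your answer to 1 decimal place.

-40.6 m

Two edge vectors: TP1→TP2 = (237, -189, -406), TP1→TP3 = (73, -143, -166.6).
Normal n = (TP1→TP2) × (TP1→TP3) = (-26570.6, 9846.2, -20094).
So ∂z/∂x = −n_x/n_z = −1.32232 and ∂z/∂y = −n_y/n_z = 0.49001.
Intercept c from TP1: 329.4 + 136.20 − 200.90 = 264.70.
At (368, 370): z = −486.6 + 181.3 + 264.70 = -40.6 m.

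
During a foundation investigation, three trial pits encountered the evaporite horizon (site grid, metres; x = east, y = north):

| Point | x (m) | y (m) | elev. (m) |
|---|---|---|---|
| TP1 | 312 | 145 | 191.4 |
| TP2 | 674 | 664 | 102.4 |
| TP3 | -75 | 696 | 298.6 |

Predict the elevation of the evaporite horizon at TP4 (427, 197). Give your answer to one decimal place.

Let the plane be z = a·x + b·y + c.
TP2−TP1: 362a + 519b = −89;  TP3−TP1: −387a + 551b = 107.2.
Solving gives a = −0.26148, b = 0.01090.
Then c = 191.4 − a·312 − b·145 = 271.40.
At (427, 197): z = −111.7 + 2.1 + 271.40 = 161.9 m.

161.9 m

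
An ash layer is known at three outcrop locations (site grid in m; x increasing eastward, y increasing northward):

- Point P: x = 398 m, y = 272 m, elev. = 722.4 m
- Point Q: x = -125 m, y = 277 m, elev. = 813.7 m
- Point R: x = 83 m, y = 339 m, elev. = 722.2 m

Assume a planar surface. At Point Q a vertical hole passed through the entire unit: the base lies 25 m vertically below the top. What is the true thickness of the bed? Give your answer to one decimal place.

18.8 m

Two edge vectors: Point P→Point Q = (-523, 5, 91.3), Point P→Point R = (-315, 67, -0.2).
Normal n = (Point P→Point Q) × (Point P→Point R) = (-6118.1, -28864.1, -33466).
So ∂z/∂x = −n_x/n_z = −0.18282 and ∂z/∂y = −n_y/n_z = −0.86249.
|∇z| = √(a²+b²) = 0.88165, so dip δ = arctan(0.88165) = 41.40°.
True thickness = vertical thickness × cos δ = 25 × cos 41.40° = 18.8 m.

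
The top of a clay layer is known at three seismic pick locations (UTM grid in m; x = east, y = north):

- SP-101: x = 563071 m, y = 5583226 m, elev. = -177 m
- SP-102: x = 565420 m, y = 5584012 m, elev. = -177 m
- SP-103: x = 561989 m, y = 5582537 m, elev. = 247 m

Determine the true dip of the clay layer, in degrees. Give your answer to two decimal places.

Let the plane be z = a·x + b·y + c.
SP-102−SP-101: 2349a + 786b = 0;  SP-103−SP-101: −1082a − 689b = 424.
Solving gives a = 0.43393, b = −1.29683.
Gradient magnitude |∇z| = √(a² + b²) = √(0.18830 + 1.68176) = 1.36750.
True dip = arctan(1.36750) = 53.82°, dipping toward NNW (azimuth ≈ 341°).

53.82°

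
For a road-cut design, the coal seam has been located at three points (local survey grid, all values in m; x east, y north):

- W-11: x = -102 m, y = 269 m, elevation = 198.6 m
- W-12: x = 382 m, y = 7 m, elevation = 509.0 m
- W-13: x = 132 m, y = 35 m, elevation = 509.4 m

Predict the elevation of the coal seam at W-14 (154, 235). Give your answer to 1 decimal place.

Let the plane be z = a·x + b·y + c.
W-12−W-11: 484a − 262b = 310.4;  W-13−W-11: 234a − 234b = 310.8.
Solving gives a = −0.16932, b = −1.49753.
Then c = 198.6 − a·-102 − b·269 = 584.16.
At (154, 235): z = −26.1 − 351.9 + 584.16 = 206.2 m.

206.2 m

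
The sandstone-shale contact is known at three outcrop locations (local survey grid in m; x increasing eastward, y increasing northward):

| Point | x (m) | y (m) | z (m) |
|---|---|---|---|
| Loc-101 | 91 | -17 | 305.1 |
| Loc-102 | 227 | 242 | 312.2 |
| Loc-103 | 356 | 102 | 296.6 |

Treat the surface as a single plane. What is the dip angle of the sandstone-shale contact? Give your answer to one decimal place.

Let the plane be z = a·x + b·y + c.
Loc-102−Loc-101: 136a + 259b = 7.1;  Loc-103−Loc-101: 265a + 119b = −8.5.
Solving gives a = −0.05808, b = 0.05791.
Gradient magnitude |∇z| = √(a² + b²) = √(0.00337 + 0.00335) = 0.08202.
True dip = arctan(0.08202) = 4.7°, dipping toward SE (azimuth ≈ 135°).

4.7°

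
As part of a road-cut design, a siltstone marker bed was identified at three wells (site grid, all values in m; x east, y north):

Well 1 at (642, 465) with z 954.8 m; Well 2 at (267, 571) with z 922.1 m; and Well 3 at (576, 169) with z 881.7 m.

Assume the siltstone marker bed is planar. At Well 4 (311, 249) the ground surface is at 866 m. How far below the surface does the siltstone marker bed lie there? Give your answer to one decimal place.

6.3 m

Two edge vectors: Well 1→Well 2 = (-375, 106, -32.7), Well 1→Well 3 = (-66, -296, -73.1).
Normal n = (Well 1→Well 2) × (Well 1→Well 3) = (-17427.8, -25254.3, 117996).
So ∂z/∂x = −n_x/n_z = 0.14770 and ∂z/∂y = −n_y/n_z = 0.21403.
Intercept c from Well 1: 954.8 − 94.82 − 99.52 = 760.46.
At (311, 249): z_contact = 45.93 + 53.29 + 760.46 = 859.68 m.
Depth below ground = 866 − 859.68 = 6.3 m.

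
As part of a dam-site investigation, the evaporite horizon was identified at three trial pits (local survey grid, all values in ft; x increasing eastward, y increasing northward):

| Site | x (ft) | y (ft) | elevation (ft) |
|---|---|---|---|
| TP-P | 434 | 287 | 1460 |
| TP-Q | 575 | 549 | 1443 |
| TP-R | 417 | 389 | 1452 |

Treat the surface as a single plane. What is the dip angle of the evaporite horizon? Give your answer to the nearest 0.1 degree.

Let the plane be z = a·x + b·y + c.
TP-Q−TP-P: 141a + 262b = −17;  TP-R−TP-P: −17a + 102b = −8.
Solving gives a = 0.01922, b = −0.07523.
Gradient magnitude |∇z| = √(a² + b²) = √(0.00037 + 0.00566) = 0.07764.
True dip = arctan(0.07764) = 4.4°, dipping toward NNW (azimuth ≈ 346°).

4.4°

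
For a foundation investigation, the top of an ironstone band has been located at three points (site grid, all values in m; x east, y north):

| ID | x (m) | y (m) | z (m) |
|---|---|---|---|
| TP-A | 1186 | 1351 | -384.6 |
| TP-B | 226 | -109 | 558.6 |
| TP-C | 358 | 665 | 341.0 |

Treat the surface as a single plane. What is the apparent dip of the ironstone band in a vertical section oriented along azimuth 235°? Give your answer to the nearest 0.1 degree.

35.1°

Let the plane be z = a·x + b·y + c.
TP-B−TP-A: −960a − 1460b = 943.2;  TP-C−TP-A: −828a − 686b = 725.6.
Solving gives a = −0.74927, b = −0.15335.
Unit vector along 235° is (sin 235°, cos 235°) = (-0.8192, -0.5736).
Slope in that direction = a·(-0.8192) + b·(-0.5736) = 0.70173.
Apparent dip = arctan|0.70173| = 35.1° (true dip is 37.4°, so apparent ≤ true as expected).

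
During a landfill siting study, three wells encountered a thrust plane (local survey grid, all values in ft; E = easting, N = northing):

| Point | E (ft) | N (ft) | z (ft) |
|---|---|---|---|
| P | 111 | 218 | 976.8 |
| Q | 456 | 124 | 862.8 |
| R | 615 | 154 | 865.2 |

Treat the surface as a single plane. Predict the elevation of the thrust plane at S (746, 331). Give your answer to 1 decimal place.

981.3 ft

Let the plane be z = a·E + b·N + c.
Q−P: 345a − 94b = −114;  R−P: 504a − 64b = −111.6.
Solving gives a = −0.12628, b = 0.74929.
Then c = 976.8 − a·111 − b·218 = 827.47.
At (746, 331): z = −94.2 + 248.0 + 827.47 = 981.3 ft.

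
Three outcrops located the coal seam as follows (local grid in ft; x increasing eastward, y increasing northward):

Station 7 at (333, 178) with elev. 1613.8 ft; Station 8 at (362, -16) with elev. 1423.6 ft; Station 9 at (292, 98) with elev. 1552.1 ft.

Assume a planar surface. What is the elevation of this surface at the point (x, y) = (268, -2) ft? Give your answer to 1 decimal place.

1466.4 ft

Let the plane be z = a·x + b·y + c.
Station 8−Station 7: 29a − 194b = −190.2;  Station 9−Station 7: −41a − 80b = −61.7.
Solving gives a = −0.31596, b = 0.93318.
Then c = 1613.8 − a·333 − b·178 = 1552.91.
At (268, -2): z = −84.7 − 1.9 + 1552.91 = 1466.4 ft.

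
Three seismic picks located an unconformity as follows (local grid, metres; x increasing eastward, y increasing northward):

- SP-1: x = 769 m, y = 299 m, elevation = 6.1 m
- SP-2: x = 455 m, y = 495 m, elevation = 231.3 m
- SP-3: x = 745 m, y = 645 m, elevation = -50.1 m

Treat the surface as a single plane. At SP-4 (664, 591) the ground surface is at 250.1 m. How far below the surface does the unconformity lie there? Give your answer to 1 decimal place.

218.9 m

Let the plane be z = a·x + b·y + c.
SP-2−SP-1: −314a + 196b = 225.2;  SP-3−SP-1: −24a + 346b = −56.2.
Solving gives a = −0.85563, b = −0.22178.
Then c = 6.1 − a·769 − b·299 = 730.39.
At (664, 591): z_contact = −568.14 − 131.07 + 730.39 = 31.18 m.
Depth below ground = 250.1 − 31.18 = 218.9 m.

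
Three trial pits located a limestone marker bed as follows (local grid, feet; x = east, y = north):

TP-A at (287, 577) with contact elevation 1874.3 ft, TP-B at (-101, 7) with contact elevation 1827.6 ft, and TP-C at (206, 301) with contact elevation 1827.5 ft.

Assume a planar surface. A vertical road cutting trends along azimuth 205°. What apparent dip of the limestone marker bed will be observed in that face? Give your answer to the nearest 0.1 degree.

Two edge vectors: TP-A→TP-B = (-388, -570, -46.7), TP-A→TP-C = (-81, -276, -46.8).
Normal n = (TP-A→TP-B) × (TP-A→TP-C) = (13786.8, -14375.7, 60918).
So ∂z/∂x = −n_x/n_z = −0.22632 and ∂z/∂y = −n_y/n_z = 0.23598.
Unit vector along 205° is (sin 205°, cos 205°) = (-0.4226, -0.9063).
Slope in that direction = a·(-0.4226) + b·(-0.9063) = −0.11823.
Apparent dip = arctan|0.11823| = 6.7° (true dip is 18.1°, so apparent ≤ true as expected).

6.7°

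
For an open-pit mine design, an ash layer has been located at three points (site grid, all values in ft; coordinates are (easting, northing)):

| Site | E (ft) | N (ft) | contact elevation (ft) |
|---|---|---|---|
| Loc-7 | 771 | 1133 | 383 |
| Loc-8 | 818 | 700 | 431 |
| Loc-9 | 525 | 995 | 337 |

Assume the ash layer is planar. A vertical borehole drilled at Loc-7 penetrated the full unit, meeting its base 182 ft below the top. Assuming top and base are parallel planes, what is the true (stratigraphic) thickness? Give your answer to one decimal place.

176.6 ft

Let the plane be z = a·E + b·N + c.
Loc-8−Loc-7: 47a − 433b = 48;  Loc-9−Loc-7: −246a − 138b = −46.
Solving gives a = 0.23488, b = −0.08536.
|∇z| = √(a²+b²) = 0.24991, so dip δ = arctan(0.24991) = 14.03°.
True thickness = vertical thickness × cos δ = 182 × cos 14.03° = 176.6 ft.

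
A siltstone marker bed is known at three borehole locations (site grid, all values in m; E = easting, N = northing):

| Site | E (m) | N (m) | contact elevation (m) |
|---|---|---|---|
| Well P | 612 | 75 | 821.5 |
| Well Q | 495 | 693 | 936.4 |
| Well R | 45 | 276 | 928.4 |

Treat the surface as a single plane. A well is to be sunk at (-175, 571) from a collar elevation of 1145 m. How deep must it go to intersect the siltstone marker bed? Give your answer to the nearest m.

Two edge vectors: Well P→Well Q = (-117, 618, 114.9), Well P→Well R = (-567, 201, 106.9).
Normal n = (Well P→Well Q) × (Well P→Well R) = (42969.3, -52641, 326889).
So ∂z/∂E = −n_x/n_z = −0.13145 and ∂z/∂N = −n_y/n_z = 0.16104.
Intercept c from Well P: 821.5 + 80.45 − 12.08 = 889.87.
At (-175, 571): z_contact = 23.0 + 92.0 + 889.87 = 1004.8 m.
Depth below ground = 1145 − 1004.8 = 140 m.

140 m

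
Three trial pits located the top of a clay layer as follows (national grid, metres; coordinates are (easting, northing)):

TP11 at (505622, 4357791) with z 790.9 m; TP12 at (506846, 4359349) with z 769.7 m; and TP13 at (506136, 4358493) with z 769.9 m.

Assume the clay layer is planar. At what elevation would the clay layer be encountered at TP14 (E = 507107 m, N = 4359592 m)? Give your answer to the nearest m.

Let the plane be z = a·E + b·N + c.
TP12−TP11: 1224a + 1558b = −21.2;  TP13−TP11: 514a + 702b = −21.
Solving gives a = 0.30521596, b = −0.25339174.
Then c = 790.9 − a·505622 − b·4357791 = 950695.26.
At (507107, 4359592): z = 154777.2 − 1104684.6 + 950695.26 = 787.8 m.

788 m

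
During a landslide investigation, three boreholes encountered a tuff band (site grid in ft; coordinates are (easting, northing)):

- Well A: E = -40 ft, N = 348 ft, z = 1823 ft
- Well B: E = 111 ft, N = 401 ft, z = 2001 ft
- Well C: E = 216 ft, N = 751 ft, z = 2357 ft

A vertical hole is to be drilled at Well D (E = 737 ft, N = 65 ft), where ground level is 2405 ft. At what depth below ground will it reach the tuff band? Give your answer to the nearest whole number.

78 ft

Two edge vectors: Well A→Well B = (151, 53, 178), Well A→Well C = (256, 403, 534).
Normal n = (Well A→Well B) × (Well A→Well C) = (-43432, -35066, 47285).
So ∂z/∂E = −n_x/n_z = 0.91852 and ∂z/∂N = −n_y/n_z = 0.74159.
Intercept c from Well A: 1823 + 36.74 − 258.07 = 1601.67.
At (737, 65): z_contact = 676.9 + 48.2 + 1601.67 = 2326.8 ft.
Depth below ground = 2405 − 2326.8 = 78 ft.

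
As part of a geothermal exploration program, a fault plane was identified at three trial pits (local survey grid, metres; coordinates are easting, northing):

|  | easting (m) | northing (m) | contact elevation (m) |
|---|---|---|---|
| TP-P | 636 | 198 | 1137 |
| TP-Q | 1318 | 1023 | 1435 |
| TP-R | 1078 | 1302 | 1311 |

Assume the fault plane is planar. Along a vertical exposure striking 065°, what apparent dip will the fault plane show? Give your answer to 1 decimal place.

Let the plane be z = a·easting + b·northing + c.
TP-Q−TP-P: 682a + 825b = 298;  TP-R−TP-P: 442a + 1104b = 174.
Solving gives a = 0.47760, b = −0.03360.
Unit vector along 065° is (sin 65°, cos 65°) = (0.9063, 0.4226).
Slope in that direction = a·(0.9063) + b·(0.4226) = 0.41865.
Apparent dip = arctan|0.41865| = 22.7° (true dip is 25.6°, so apparent ≤ true as expected).

22.7°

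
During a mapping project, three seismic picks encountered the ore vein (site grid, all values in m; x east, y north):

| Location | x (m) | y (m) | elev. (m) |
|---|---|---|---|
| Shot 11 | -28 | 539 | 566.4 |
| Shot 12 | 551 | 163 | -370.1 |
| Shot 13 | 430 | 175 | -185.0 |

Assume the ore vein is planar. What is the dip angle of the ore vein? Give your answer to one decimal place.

56.7°

Let the plane be z = a·x + b·y + c.
Shot 12−Shot 11: 579a − 376b = −936.5;  Shot 13−Shot 11: 458a − 364b = −751.4.
Solving gives a = −1.51395, b = 0.15938.
Gradient magnitude |∇z| = √(a² + b²) = √(2.29203 + 0.02540) = 1.52231.
True dip = arctan(1.52231) = 56.7°, dipping toward E (azimuth ≈ 096°).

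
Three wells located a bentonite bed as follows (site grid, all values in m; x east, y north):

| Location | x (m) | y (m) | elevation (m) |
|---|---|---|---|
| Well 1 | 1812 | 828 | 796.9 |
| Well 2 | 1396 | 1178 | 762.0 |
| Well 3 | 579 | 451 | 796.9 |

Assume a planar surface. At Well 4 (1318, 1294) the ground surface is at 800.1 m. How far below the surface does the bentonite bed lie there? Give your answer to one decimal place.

Let the plane be z = a·x + b·y + c.
Well 2−Well 1: −416a + 350b = −34.9;  Well 3−Well 1: −1233a − 377b = 0.
Solving gives a = 0.022362, b = −0.073136.
Then c = 796.9 − a·1812 − b·828 = 816.94.
At (1318, 1294): z_contact = 29.47 − 94.64 + 816.94 = 751.77 m.
Depth below ground = 800.1 − 751.77 = 48.3 m.

48.3 m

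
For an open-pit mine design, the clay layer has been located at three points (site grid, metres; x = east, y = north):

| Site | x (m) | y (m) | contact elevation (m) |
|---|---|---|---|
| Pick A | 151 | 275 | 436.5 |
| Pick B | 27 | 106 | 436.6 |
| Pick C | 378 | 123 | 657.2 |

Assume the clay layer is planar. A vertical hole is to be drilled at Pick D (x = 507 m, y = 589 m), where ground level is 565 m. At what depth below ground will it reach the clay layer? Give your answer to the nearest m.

47 m

Two edge vectors: Pick A→Pick B = (-124, -169, 0.1), Pick A→Pick C = (227, -152, 220.7).
Normal n = (Pick A→Pick B) × (Pick A→Pick C) = (-37283.1, 27389.5, 57211).
So ∂z/∂x = −n_x/n_z = 0.65168 and ∂z/∂y = −n_y/n_z = −0.47875.
Intercept c from Pick A: 436.5 − 98.40 + 131.65 = 469.75.
At (507, 589): z_contact = 330.4 − 282.0 + 469.75 = 518.2 m.
Depth below ground = 565 − 518.2 = 47 m.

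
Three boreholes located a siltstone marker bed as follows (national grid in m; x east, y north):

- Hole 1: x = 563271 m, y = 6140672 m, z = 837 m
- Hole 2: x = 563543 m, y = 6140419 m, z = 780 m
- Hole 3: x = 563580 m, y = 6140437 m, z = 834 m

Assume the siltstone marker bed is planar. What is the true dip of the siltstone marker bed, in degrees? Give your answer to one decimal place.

Let the plane be z = a·x + b·y + c.
Hole 2−Hole 1: 272a − 253b = −57;  Hole 3−Hole 1: 309a − 235b = −3.
Solving gives a = 0.88630, b = 1.17816.
Gradient magnitude |∇z| = √(a² + b²) = √(0.78553 + 1.38806) = 1.47431.
True dip = arctan(1.47431) = 55.9°, dipping toward SW (azimuth ≈ 217°).

55.9°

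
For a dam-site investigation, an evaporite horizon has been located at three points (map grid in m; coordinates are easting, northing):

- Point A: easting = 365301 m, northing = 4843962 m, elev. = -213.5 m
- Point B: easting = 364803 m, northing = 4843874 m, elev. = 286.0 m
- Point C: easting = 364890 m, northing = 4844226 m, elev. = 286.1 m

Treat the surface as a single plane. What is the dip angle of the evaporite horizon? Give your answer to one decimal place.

Let the plane be z = a·easting + b·northing + c.
Point B−Point A: −498a − 88b = 499.5;  Point C−Point A: −411a + 264b = 499.6.
Solving gives a = −1.04887, b = 0.25952.
Gradient magnitude |∇z| = √(a² + b²) = √(1.10013 + 0.06735) = 1.08050.
True dip = arctan(1.08050) = 47.2°, dipping toward ESE (azimuth ≈ 104°).

47.2°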